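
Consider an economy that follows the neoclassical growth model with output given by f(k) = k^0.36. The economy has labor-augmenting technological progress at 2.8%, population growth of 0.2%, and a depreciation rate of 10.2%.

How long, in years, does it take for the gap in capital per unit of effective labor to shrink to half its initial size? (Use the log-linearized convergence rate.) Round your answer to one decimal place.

about 8.2 years

Near the steady state the convergence rate is λ = (1 − α)(n + g + δ).
λ = (1 − 0.36) × 0.132 = 0.64 × 0.132 = 0.08448
Half-life = ln 2 / λ = 0.6931 / 0.08448 ≈ 8.20 years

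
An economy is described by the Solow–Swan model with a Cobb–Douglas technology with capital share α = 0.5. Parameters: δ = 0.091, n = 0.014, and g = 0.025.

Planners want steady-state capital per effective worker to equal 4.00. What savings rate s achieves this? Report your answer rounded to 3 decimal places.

s ≈ 0.260

At the steady state, Δk = 0, so s·k^α = (n + g + δ)·k.
So s / (n + g + δ) = (k*)^(1−α) = 4.00^0.5 = 2.0000.
Therefore s = 2.0000 × (n + g + δ) = 2.0000 × 0.130 = 0.2600.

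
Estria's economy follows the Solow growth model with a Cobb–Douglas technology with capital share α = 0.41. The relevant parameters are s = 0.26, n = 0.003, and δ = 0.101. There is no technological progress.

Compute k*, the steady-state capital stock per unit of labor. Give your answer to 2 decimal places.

In steady state, investment equals break-even investment: s·k^α = (n + δ)·k.
Rearranging, k^(1−α) = s / (n + δ).
k^0.59 = 0.26 / (0.003 + 0.101) = 0.26 / 0.104 = 2.5000
k* = 2.5000^(1/0.59) ≈ 4.7258

k* = 4.73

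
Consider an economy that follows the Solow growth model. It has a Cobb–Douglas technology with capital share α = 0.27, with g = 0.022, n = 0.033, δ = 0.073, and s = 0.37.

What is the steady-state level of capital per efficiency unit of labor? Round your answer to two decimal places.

Steady state requires s·f(k) = (n + g + δ)·k, i.e. s·k^α = (n + g + δ)·k.
Dividing both sides by k: k^(1−α) = s / (n + g + δ).
k^0.73 = 0.37 / (0.033 + 0.022 + 0.073) = 0.37 / 0.128 = 2.8906
k* = 2.8906^(1/0.73) ≈ 4.2805

k* ≈ 4.28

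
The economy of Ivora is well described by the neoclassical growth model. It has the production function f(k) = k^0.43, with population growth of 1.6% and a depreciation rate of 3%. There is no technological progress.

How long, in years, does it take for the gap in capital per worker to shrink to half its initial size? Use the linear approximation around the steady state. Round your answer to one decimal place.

Near the steady state the convergence rate is λ = (1 − α)(n + δ).
λ = (1 − 0.43) × 0.046 = 0.57 × 0.046 = 0.02622
Half-life = ln 2 / λ = 0.6931 / 0.02622 ≈ 26.43 years

t_½ ≈ 26.4 years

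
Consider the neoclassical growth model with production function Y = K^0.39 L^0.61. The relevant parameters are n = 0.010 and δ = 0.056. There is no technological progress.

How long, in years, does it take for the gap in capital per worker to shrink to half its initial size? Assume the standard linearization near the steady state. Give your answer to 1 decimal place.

half-life ≈ 17.2 years

Near the steady state the convergence rate is λ = (1 − α)(n + δ).
λ = (1 − 0.39) × 0.066 = 0.61 × 0.066 = 0.04026
Half-life = ln 2 / λ = 0.6931 / 0.04026 ≈ 17.22 years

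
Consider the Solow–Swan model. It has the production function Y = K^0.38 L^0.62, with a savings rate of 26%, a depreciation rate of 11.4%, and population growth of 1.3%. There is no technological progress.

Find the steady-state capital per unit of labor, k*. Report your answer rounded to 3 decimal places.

k* = 3.176

At the steady state, Δk = 0, so s·k^α = (n + δ)·k.
Rearranging, k^(1−α) = s / (n + δ).
k^0.62 = 0.26 / (0.013 + 0.114) = 0.26 / 0.127 = 2.0472
k* = 2.0472^(1/0.62) ≈ 3.1759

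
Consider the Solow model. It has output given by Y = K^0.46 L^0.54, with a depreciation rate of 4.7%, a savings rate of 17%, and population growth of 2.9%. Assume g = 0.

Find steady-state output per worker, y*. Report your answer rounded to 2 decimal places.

y* ≈ 1.99

In steady state, investment equals break-even investment: s·k^α = (n + δ)·k.
Rearranging, k^(1−α) = s / (n + δ).
k^0.54 = 0.17 / (0.029 + 0.047) = 0.17 / 0.076 = 2.2368
k* = 2.2368^(1/0.54) ≈ 4.4408
y* = (k*)^α = 4.4408^0.46 ≈ 1.9853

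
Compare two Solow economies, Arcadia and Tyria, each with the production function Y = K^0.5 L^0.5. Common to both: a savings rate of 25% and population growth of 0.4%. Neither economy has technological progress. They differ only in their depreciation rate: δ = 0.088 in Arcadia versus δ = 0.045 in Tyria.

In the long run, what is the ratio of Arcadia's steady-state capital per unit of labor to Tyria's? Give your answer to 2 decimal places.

Steady-state k* = [s/(n + δ)]^(1/(1−α)), so the ratio is [ (s_A/(n + δ)_A) / (s_T/(n + δ)_T) ]^2.
s_A/(n + δ)_A = 0.25/0.092 = 2.7174; s_T/(n + δ)_T = 0.25/0.049 = 5.1020.
Ratio = (2.7174/5.1020)^2 = 0.5326^2 ≈ 0.2837

k*_A / k*_T ≈ 0.28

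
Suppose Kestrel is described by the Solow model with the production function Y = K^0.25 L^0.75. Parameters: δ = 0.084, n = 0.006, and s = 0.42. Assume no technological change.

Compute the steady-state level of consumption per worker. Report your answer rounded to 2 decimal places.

c* = 0.97

At the steady state, Δk = 0, so s·k^α = (n + δ)·k.
Dividing both sides by k: k^(1−α) = s / (n + δ).
k^0.75 = 0.42 / (0.006 + 0.084) = 0.42 / 0.090 = 4.6667
k* = 4.6667^(1/0.75) ≈ 7.7985
y* = (k*)^α = 7.7985^0.25 ≈ 1.6711
c* = (1 − s)·y* = (1 − 0.42) × 1.6711 ≈ 0.9692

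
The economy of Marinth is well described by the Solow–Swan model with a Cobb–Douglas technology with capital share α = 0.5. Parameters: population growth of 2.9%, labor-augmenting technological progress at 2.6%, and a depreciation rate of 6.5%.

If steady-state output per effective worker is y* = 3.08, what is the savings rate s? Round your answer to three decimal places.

In steady state, investment equals break-even investment: s·k^α = (n + g + δ)·k.
Since y* = [s/(n + g + δ)]^(α/(1−α)), we have s/(n + g + δ) = (y*)^((1−α)/α) = 3.08^1 = 3.0800.
Therefore s = 3.0800 × (n + g + δ) = 3.0800 × 0.120 = 0.3696.

s ≈ 0.370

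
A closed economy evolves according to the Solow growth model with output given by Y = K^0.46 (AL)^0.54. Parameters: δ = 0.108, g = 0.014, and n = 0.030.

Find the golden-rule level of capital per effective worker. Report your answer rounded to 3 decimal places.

The golden rule sets f'(k) = n + g + δ, i.e. α·k^(α−1) = n + g + δ.
So k^(1−α) = α / (n + g + δ) = 0.46 / 0.152 = 3.0263.
k_gold = 3.0263^(1/0.54) ≈ 7.7728

k_gold ≈ 7.773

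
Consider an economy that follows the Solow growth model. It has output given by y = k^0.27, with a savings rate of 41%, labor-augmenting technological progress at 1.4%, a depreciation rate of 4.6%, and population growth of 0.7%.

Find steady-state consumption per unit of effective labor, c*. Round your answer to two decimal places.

At the steady state, Δk = 0, so s·k^α = (n + g + δ)·k.
Dividing both sides by k: k^(1−α) = s / (n + g + δ).
k^0.73 = 0.41 / (0.007 + 0.014 + 0.046) = 0.41 / 0.067 = 6.1194
k* = 6.1194^(1/0.73) ≈ 11.9587
y* = (k*)^α = 11.9587^0.27 ≈ 1.9542
c* = (1 − s)·y* = (1 − 0.41) × 1.9542 ≈ 1.1530

c* ≈ 1.15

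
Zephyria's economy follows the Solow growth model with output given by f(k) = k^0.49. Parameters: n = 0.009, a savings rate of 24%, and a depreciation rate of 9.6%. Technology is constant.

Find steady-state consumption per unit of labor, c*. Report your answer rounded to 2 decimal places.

At the steady state, Δk = 0, so s·k^α = (n + δ)·k.
Rearranging, k^(1−α) = s / (n + δ).
k^0.51 = 0.24 / (0.009 + 0.096) = 0.24 / 0.105 = 2.2857
k* = 2.2857^(1/0.51) ≈ 5.0578
y* = (k*)^α = 5.0578^0.49 ≈ 2.2128
c* = (1 − s)·y* = (1 − 0.24) × 2.2128 ≈ 1.6817

c* ≈ 1.68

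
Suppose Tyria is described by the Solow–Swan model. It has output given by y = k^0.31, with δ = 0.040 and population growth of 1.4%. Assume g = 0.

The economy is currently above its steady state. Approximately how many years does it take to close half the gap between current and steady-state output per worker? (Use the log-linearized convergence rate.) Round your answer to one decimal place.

about 18.6 years

Near the steady state the convergence rate is λ = (1 − α)(n + δ).
λ = (1 − 0.31) × 0.054 = 0.69 × 0.054 = 0.03726
Half-life = ln 2 / λ = 0.6931 / 0.03726 ≈ 18.60 years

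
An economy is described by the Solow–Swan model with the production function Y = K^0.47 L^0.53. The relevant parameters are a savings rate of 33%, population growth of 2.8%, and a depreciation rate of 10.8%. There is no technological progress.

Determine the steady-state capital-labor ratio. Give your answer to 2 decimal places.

At the steady state, Δk = 0, so s·k^α = (n + δ)·k.
Dividing both sides by k: k^(1−α) = s / (n + δ).
k^0.53 = 0.33 / (0.028 + 0.108) = 0.33 / 0.136 = 2.4265
k* = 2.4265^(1/0.53) ≈ 5.3257

k* ≈ 5.33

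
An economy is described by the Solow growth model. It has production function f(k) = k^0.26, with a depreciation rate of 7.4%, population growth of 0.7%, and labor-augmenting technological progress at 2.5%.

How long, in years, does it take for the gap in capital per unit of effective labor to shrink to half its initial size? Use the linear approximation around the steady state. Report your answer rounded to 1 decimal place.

t_½ ≈ 8.8 years

Near the steady state the convergence rate is λ = (1 − α)(n + g + δ).
λ = (1 − 0.26) × 0.106 = 0.74 × 0.106 = 0.07844
Half-life = ln 2 / λ = 0.6931 / 0.07844 ≈ 8.84 years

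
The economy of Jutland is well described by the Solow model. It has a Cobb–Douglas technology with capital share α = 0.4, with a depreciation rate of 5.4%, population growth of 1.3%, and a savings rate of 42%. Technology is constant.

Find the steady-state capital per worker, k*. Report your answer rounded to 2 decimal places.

Steady state requires s·f(k) = (n + δ)·k, i.e. s·k^α = (n + δ)·k.
Dividing both sides by k: k^(1−α) = s / (n + δ).
k^0.6 = 0.42 / (0.013 + 0.054) = 0.42 / 0.067 = 6.2687
k* = 6.2687^(1/0.6) ≈ 21.3122

k* ≈ 21.31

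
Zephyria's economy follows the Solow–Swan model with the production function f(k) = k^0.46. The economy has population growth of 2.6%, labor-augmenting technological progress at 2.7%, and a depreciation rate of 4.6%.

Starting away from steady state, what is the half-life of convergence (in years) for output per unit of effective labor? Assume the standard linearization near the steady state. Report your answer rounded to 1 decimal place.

Near the steady state the convergence rate is λ = (1 − α)(n + g + δ).
λ = (1 − 0.46) × 0.099 = 0.54 × 0.099 = 0.05346
Half-life = ln 2 / λ = 0.6931 / 0.05346 ≈ 12.96 years

t_½ ≈ 13.0 years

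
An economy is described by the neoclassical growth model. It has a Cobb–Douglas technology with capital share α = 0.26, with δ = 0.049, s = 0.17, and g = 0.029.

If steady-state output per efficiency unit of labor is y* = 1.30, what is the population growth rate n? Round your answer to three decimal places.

At the steady state, Δk = 0, so s·k^α = (n + g + δ)·k.
Since y* = [s/(n + g + δ)]^(α/(1−α)), we have s/(n + g + δ) = (y*)^((1−α)/α) = 1.30^2.8462 = 2.1101.
Therefore n + g + δ = s / 2.1101 = 0.17 / 2.1101 = 0.0806, so n = 0.0806 − 0.078 = 0.0026.

n ≈ 0.003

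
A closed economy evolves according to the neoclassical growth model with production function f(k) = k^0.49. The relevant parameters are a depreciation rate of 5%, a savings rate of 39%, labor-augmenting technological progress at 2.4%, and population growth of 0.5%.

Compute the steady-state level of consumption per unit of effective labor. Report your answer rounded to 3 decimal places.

c* ≈ 2.829

In steady state, investment equals break-even investment: s·k^α = (n + g + δ)·k.
Dividing both sides by k: k^(1−α) = s / (n + g + δ).
k^0.51 = 0.39 / (0.005 + 0.024 + 0.050) = 0.39 / 0.079 = 4.9367
k* = 4.9367^(1/0.51) ≈ 22.8918
y* = (k*)^α = 22.8918^0.49 ≈ 4.6371
c* = (1 − s)·y* = (1 − 0.39) × 4.6371 ≈ 2.8286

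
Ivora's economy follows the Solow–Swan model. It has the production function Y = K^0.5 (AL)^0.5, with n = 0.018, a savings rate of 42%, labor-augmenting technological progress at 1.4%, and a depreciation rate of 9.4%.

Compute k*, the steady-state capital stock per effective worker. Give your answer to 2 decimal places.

At the steady state, Δk = 0, so s·k^α = (n + g + δ)·k.
Rearranging, k^(1−α) = s / (n + g + δ).
k^0.5 = 0.42 / (0.018 + 0.014 + 0.094) = 0.42 / 0.126 = 3.3333
k* = 3.3333^(1/0.5) ≈ 11.1109

k* = 11.11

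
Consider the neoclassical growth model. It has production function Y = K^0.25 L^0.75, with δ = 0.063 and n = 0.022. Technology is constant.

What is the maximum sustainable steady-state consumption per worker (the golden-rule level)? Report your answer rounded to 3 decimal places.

At the golden rule, f'(k) = n + δ, so α·k^(α−1) = n + δ and k_gold = (α/(n + δ))^(1/(1−α)).
k_gold = (0.25/0.085)^(1/0.75) = 2.9412^1.3333 ≈ 4.2139
c_gold = f(k_gold) − (n + δ)·k_gold = 1.4328 − 0.085×4.2139 ≈ 1.0746

c_gold ≈ 1.075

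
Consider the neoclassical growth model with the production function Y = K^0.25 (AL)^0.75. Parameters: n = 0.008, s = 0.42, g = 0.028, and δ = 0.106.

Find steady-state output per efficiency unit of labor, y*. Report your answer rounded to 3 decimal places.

y* = 1.435

Steady state requires s·f(k) = (n + g + δ)·k, i.e. s·k^α = (n + g + δ)·k.
Dividing both sides by k: k^(1−α) = s / (n + g + δ).
k^0.75 = 0.42 / (0.008 + 0.028 + 0.106) = 0.42 / 0.142 = 2.9577
k* = 2.9577^(1/0.75) ≈ 4.2456
y* = (k*)^α = 4.2456^0.25 ≈ 1.4354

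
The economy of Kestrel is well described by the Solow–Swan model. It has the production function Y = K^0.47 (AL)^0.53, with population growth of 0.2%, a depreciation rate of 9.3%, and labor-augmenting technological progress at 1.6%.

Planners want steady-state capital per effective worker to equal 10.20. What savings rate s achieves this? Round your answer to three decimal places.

s ≈ 0.380

Steady state requires s·f(k) = (n + g + δ)·k, i.e. s·k^α = (n + g + δ)·k.
So s / (n + g + δ) = (k*)^(1−α) = 10.20^0.53 = 3.4242.
Therefore s = 3.4242 × (n + g + δ) = 3.4242 × 0.111 = 0.3801.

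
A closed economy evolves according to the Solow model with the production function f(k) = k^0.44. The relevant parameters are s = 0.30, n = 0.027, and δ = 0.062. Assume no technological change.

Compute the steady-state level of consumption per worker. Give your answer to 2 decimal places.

c* ≈ 1.82

Steady state requires s·f(k) = (n + δ)·k, i.e. s·k^α = (n + δ)·k.
Rearranging, k^(1−α) = s / (n + δ).
k^0.56 = 0.30 / (0.027 + 0.062) = 0.30 / 0.089 = 3.3708
k* = 3.3708^(1/0.56) ≈ 8.7575
y* = (k*)^α = 8.7575^0.44 ≈ 2.5980
c* = (1 − s)·y* = (1 − 0.30) × 2.5980 ≈ 1.8186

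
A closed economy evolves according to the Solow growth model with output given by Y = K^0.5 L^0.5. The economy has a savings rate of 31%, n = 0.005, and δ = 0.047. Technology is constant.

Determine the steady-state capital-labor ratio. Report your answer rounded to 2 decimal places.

Steady state requires s·f(k) = (n + δ)·k, i.e. s·k^α = (n + δ)·k.
Rearranging, k^(1−α) = s / (n + δ).
k^0.5 = 0.31 / (0.005 + 0.047) = 0.31 / 0.052 = 5.9615
k* = 5.9615^(1/0.5) ≈ 35.5395

k* ≈ 35.54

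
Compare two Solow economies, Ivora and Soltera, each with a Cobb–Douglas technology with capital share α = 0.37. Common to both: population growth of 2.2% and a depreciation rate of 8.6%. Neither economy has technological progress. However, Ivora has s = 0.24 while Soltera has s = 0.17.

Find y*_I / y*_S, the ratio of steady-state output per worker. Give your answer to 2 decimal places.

Steady-state y* = [s/(n + δ)]^(α/(1−α)), so the ratio is [ (s_I/(n + δ)_I) / (s_S/(n + δ)_S) ]^0.5873.
s_I/(n + δ)_I = 0.24/0.108 = 2.2222; s_S/(n + δ)_S = 0.17/0.108 = 1.5741.
Ratio = (2.2222/1.5741)^0.5873 = 1.4117^0.5873 ≈ 1.2245

ratio ≈ 1.22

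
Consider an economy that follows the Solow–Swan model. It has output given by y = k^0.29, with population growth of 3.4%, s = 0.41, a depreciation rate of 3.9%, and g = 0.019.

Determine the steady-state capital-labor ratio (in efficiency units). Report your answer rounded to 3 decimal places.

In steady state, investment equals break-even investment: s·k^α = (n + g + δ)·k.
Dividing both sides by k: k^(1−α) = s / (n + g + δ).
k^0.71 = 0.41 / (0.034 + 0.019 + 0.039) = 0.41 / 0.092 = 4.4565
k* = 4.4565^(1/0.71) ≈ 8.2049

k* ≈ 8.205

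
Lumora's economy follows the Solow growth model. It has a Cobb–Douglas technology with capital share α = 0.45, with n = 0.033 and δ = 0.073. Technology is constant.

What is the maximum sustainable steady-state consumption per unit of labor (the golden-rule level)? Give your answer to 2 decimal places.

c_gold ≈ 1.80

At the golden rule, f'(k) = n + δ, so α·k^(α−1) = n + δ and k_gold = (α/(n + δ))^(1/(1−α)).
k_gold = (0.45/0.106)^(1/0.55) = 4.2453^1.8182 ≈ 13.8568
c_gold = f(k_gold) − (n + δ)·k_gold = 3.2640 − 0.106×13.8568 ≈ 1.7952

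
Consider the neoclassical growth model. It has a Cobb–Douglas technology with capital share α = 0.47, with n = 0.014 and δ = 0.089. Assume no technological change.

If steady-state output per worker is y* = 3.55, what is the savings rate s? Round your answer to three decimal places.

Steady state requires s·f(k) = (n + δ)·k, i.e. s·k^α = (n + δ)·k.
Since y* = [s/(n + δ)]^(α/(1−α)), we have s/(n + δ) = (y*)^((1−α)/α) = 3.55^1.1277 = 4.1734.
Therefore s = 4.1734 × (n + δ) = 4.1734 × 0.103 = 0.4299.

s ≈ 0.430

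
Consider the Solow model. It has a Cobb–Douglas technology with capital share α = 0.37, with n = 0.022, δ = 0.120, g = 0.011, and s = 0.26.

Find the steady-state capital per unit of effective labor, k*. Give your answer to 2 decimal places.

In steady state, investment equals break-even investment: s·k^α = (n + g + δ)·k.
Rearranging, k^(1−α) = s / (n + g + δ).
k^0.63 = 0.26 / (0.022 + 0.011 + 0.120) = 0.26 / 0.153 = 1.6993
k* = 1.6993^(1/0.63) ≈ 2.3201

k* = 2.32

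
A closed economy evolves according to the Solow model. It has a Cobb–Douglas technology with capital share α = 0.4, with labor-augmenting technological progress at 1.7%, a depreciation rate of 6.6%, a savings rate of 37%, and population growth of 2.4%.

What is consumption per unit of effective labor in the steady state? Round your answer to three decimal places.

c* = 1.441

In steady state, investment equals break-even investment: s·k^α = (n + g + δ)·k.
Rearranging, k^(1−α) = s / (n + g + δ).
k^0.6 = 0.37 / (0.024 + 0.017 + 0.066) = 0.37 / 0.107 = 3.4579
k* = 3.4579^(1/0.6) ≈ 7.9072
y* = (k*)^α = 7.9072^0.4 ≈ 2.2867
c* = (1 − s)·y* = (1 − 0.37) × 2.2867 ≈ 1.4406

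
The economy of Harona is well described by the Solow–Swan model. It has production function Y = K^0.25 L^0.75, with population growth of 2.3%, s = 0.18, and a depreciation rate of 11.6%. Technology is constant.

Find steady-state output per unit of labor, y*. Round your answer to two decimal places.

In steady state, investment equals break-even investment: s·k^α = (n + δ)·k.
Dividing both sides by k: k^(1−α) = s / (n + δ).
k^0.75 = 0.18 / (0.023 + 0.116) = 0.18 / 0.139 = 1.2950
k* = 1.2950^(1/0.75) ≈ 1.4115
y* = (k*)^α = 1.4115^0.25 ≈ 1.0900

y* = 1.09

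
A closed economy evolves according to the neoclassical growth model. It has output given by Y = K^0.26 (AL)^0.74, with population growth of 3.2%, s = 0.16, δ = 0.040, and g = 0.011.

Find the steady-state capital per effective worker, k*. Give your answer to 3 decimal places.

In steady state, investment equals break-even investment: s·k^α = (n + g + δ)·k.
Rearranging, k^(1−α) = s / (n + g + δ).
k^0.74 = 0.16 / (0.032 + 0.011 + 0.040) = 0.16 / 0.083 = 1.9277
k* = 1.9277^(1/0.74) ≈ 2.4277

k* = 2.428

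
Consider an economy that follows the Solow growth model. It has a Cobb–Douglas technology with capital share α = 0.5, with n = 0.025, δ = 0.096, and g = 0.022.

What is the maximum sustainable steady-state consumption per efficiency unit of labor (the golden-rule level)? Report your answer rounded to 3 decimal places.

At the golden rule, f'(k) = n + g + δ, so α·k^(α−1) = n + g + δ and k_gold = (α/(n + g + δ))^(1/(1−α)).
k_gold = (0.5/0.143)^(1/0.5) = 3.4965^2 ≈ 12.2255
c_gold = f(k_gold) − (n + g + δ)·k_gold = 3.4965 − 0.143×12.2255 ≈ 1.7483

c_gold ≈ 1.748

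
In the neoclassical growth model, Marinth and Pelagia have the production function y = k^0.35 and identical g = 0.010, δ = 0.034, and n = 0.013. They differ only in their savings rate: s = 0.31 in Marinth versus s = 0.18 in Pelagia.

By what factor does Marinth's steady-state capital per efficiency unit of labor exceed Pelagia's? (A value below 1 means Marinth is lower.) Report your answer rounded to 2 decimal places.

Steady-state k* = [s/(n + g + δ)]^(1/(1−α)), so the ratio is [ (s_M/(n + g + δ)_M) / (s_P/(n + g + δ)_P) ]^1.5385.
s_M/(n + g + δ)_M = 0.31/0.057 = 5.4386; s_P/(n + g + δ)_P = 0.18/0.057 = 3.1579.
Ratio = (5.4386/3.1579)^1.5385 = 1.7222^1.5385 ≈ 2.3079

ratio ≈ 2.31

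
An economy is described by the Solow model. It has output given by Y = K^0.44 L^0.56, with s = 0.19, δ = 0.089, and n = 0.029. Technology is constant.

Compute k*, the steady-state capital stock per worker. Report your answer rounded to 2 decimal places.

k* ≈ 2.34

Steady state requires s·f(k) = (n + δ)·k, i.e. s·k^α = (n + δ)·k.
Rearranging, k^(1−α) = s / (n + δ).
k^0.56 = 0.19 / (0.029 + 0.089) = 0.19 / 0.118 = 1.6102
k* = 1.6102^(1/0.56) ≈ 2.3411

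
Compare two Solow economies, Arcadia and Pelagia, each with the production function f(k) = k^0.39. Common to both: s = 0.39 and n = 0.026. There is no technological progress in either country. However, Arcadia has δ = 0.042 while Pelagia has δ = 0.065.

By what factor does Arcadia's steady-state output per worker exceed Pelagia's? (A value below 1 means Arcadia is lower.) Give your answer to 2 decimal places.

ratio ≈ 1.20

Steady-state y* = [s/(n + δ)]^(α/(1−α)), so the ratio is [ (s_A/(n + δ)_A) / (s_P/(n + δ)_P) ]^0.6393.
s_A/(n + δ)_A = 0.39/0.068 = 5.7353; s_P/(n + δ)_P = 0.39/0.091 = 4.2857.
Ratio = (5.7353/4.2857)^0.6393 = 1.3382^0.6393 ≈ 1.2047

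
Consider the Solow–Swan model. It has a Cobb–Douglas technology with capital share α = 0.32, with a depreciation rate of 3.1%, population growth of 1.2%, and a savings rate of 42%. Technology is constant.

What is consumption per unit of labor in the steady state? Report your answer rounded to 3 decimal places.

c* ≈ 1.695

In steady state, investment equals break-even investment: s·k^α = (n + δ)·k.
Dividing both sides by k: k^(1−α) = s / (n + δ).
k^0.68 = 0.42 / (0.012 + 0.031) = 0.42 / 0.043 = 9.7674
k* = 9.7674^(1/0.68) ≈ 28.5468
y* = (k*)^α = 28.5468^0.32 ≈ 2.9227
c* = (1 − s)·y* = (1 − 0.42) × 2.9227 ≈ 1.6952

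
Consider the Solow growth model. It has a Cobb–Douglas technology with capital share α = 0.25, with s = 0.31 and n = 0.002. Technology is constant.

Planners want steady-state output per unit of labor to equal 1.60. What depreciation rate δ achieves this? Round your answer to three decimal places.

δ ≈ 0.074

Steady state requires s·f(k) = (n + δ)·k, i.e. s·k^α = (n + δ)·k.
Since y* = [s/(n + δ)]^(α/(1−α)), we have s/(n + δ) = (y*)^((1−α)/α) = 1.60^3 = 4.0960.
Therefore n + δ = s / 4.0960 = 0.31 / 4.0960 = 0.0757, so δ = 0.0757 − 0.002 = 0.0737.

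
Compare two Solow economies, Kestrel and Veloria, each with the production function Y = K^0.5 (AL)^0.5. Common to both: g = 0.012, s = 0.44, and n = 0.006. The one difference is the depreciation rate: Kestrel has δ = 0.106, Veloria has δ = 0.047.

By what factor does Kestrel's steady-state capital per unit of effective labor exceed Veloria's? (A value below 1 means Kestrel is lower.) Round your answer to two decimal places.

Steady-state k* = [s/(n + g + δ)]^(1/(1−α)), so the ratio is [ (s_K/(n + g + δ)_K) / (s_V/(n + g + δ)_V) ]^2.
s_K/(n + g + δ)_K = 0.44/0.124 = 3.5484; s_V/(n + g + δ)_V = 0.44/0.065 = 6.7692.
Ratio = (3.5484/6.7692)^2 = 0.5242^2 ≈ 0.2748

ratio ≈ 0.27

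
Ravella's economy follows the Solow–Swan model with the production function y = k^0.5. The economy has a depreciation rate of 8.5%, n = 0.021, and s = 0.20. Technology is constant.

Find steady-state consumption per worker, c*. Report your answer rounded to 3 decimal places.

c* = 1.509

Steady state requires s·f(k) = (n + δ)·k, i.e. s·k^α = (n + δ)·k.
Dividing both sides by k: k^(1−α) = s / (n + δ).
k^0.5 = 0.20 / (0.021 + 0.085) = 0.20 / 0.106 = 1.8868
k* = 1.8868^(1/0.5) ≈ 3.5600
y* = (k*)^α = 3.5600^0.5 ≈ 1.8868
c* = (1 − s)·y* = (1 − 0.20) × 1.8868 ≈ 1.5094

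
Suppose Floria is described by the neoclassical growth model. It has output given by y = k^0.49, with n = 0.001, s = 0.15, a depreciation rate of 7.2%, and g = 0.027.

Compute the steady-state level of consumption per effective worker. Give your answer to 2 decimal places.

In steady state, investment equals break-even investment: s·k^α = (n + g + δ)·k.
Dividing both sides by k: k^(1−α) = s / (n + g + δ).
k^0.51 = 0.15 / (0.001 + 0.027 + 0.072) = 0.15 / 0.100 = 1.5000
k* = 1.5000^(1/0.51) ≈ 2.2145
y* = (k*)^α = 2.2145^0.49 ≈ 1.4763
c* = (1 − s)·y* = (1 − 0.15) × 1.4763 ≈ 1.2549

c* = 1.25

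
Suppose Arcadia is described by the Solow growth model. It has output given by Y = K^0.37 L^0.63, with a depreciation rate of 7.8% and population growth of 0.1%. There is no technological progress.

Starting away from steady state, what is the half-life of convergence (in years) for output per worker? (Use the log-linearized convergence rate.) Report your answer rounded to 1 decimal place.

Near the steady state the convergence rate is λ = (1 − α)(n + δ).
λ = (1 − 0.37) × 0.079 = 0.63 × 0.079 = 0.04977
Half-life = ln 2 / λ = 0.6931 / 0.04977 ≈ 13.93 years

t_½ ≈ 13.9 years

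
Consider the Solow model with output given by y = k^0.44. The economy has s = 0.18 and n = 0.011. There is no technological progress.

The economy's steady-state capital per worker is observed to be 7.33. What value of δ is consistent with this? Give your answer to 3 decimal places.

δ ≈ 0.048

In steady state, investment equals break-even investment: s·k^α = (n + δ)·k.
So s / (n + δ) = (k*)^(1−α) = 7.33^0.56 = 3.0511.
Therefore n + δ = s / 3.0511 = 0.18 / 3.0511 = 0.0590, so δ = 0.0590 − 0.011 = 0.0480.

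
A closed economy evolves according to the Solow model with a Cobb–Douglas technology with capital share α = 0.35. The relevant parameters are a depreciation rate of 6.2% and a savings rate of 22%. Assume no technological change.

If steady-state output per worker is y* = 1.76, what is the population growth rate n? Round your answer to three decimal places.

At the steady state, Δk = 0, so s·k^α = (n + δ)·k.
Since y* = [s/(n + δ)]^(α/(1−α)), we have s/(n + δ) = (y*)^((1−α)/α) = 1.76^1.8571 = 2.8572.
Therefore n + δ = s / 2.8572 = 0.22 / 2.8572 = 0.0770, so n = 0.0770 − 0.062 = 0.0150.

n ≈ 0.015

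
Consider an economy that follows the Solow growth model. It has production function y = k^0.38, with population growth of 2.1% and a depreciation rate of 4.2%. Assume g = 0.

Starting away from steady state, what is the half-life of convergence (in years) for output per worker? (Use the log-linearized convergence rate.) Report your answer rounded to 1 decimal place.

half-life ≈ 17.7 years

Near the steady state the convergence rate is λ = (1 − α)(n + δ).
λ = (1 − 0.38) × 0.063 = 0.62 × 0.063 = 0.03906
Half-life = ln 2 / λ = 0.6931 / 0.03906 ≈ 17.74 years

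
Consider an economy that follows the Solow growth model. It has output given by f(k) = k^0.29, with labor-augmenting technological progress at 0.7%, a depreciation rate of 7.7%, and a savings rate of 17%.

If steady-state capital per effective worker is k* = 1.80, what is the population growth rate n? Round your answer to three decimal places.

Steady state requires s·f(k) = (n + g + δ)·k, i.e. s·k^α = (n + g + δ)·k.
So s / (n + g + δ) = (k*)^(1−α) = 1.80^0.71 = 1.5179.
Therefore n + g + δ = s / 1.5179 = 0.17 / 1.5179 = 0.1120, so n = 0.1120 − 0.084 = 0.0280.

n ≈ 0.028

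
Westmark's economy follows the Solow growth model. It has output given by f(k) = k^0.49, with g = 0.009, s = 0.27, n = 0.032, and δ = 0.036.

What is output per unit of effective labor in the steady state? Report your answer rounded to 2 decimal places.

At the steady state, Δk = 0, so s·k^α = (n + g + δ)·k.
Rearranging, k^(1−α) = s / (n + g + δ).
k^0.51 = 0.27 / (0.032 + 0.009 + 0.036) = 0.27 / 0.077 = 3.5065
k* = 3.5065^(1/0.51) ≈ 11.7052
y* = (k*)^α = 11.7052^0.49 ≈ 3.3381

y* = 3.34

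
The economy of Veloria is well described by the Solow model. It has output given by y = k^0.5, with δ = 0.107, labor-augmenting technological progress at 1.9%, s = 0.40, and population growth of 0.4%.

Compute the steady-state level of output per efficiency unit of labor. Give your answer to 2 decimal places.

In steady state, investment equals break-even investment: s·k^α = (n + g + δ)·k.
Rearranging, k^(1−α) = s / (n + g + δ).
k^0.5 = 0.40 / (0.004 + 0.019 + 0.107) = 0.40 / 0.130 = 3.0769
k* = 3.0769^(1/0.5) ≈ 9.4673
y* = (k*)^α = 9.4673^0.5 ≈ 3.0769

y* = 3.08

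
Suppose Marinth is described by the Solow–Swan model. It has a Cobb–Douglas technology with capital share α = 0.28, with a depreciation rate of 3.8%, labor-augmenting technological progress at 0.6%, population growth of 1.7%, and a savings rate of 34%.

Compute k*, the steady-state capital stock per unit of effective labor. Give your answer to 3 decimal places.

In steady state, investment equals break-even investment: s·k^α = (n + g + δ)·k.
Rearranging, k^(1−α) = s / (n + g + δ).
k^0.72 = 0.34 / (0.017 + 0.006 + 0.038) = 0.34 / 0.061 = 5.5738
k* = 5.5738^(1/0.72) ≈ 10.8723

k* = 10.872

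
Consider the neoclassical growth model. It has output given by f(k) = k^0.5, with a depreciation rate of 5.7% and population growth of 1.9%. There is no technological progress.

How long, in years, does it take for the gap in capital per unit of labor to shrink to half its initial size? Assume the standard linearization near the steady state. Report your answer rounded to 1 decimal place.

t_½ ≈ 18.2 years

Near the steady state the convergence rate is λ = (1 − α)(n + δ).
λ = (1 − 0.5) × 0.076 = 0.5 × 0.076 = 0.0380
Half-life = ln 2 / λ = 0.6931 / 0.0380 ≈ 18.24 years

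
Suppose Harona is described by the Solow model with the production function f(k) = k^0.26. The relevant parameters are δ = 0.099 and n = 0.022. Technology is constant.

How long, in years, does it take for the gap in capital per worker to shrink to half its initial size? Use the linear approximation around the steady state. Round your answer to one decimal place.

Near the steady state the convergence rate is λ = (1 − α)(n + δ).
λ = (1 − 0.26) × 0.121 = 0.74 × 0.121 = 0.08954
Half-life = ln 2 / λ = 0.6931 / 0.08954 ≈ 7.74 years

about 7.7 years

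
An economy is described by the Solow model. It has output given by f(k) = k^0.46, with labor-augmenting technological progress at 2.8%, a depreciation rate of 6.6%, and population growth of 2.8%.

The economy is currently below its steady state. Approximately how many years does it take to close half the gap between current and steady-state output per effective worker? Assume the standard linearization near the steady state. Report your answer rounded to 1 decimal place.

Near the steady state the convergence rate is λ = (1 − α)(n + g + δ).
λ = (1 − 0.46) × 0.122 = 0.54 × 0.122 = 0.06588
Half-life = ln 2 / λ = 0.6931 / 0.06588 ≈ 10.52 years

half-life ≈ 10.5 years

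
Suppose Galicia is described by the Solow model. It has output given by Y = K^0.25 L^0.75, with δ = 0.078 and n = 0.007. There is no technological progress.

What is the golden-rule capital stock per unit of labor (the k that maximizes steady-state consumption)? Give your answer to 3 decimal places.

The golden rule sets f'(k) = n + δ, i.e. α·k^(α−1) = n + δ.
So k^(1−α) = α / (n + δ) = 0.25 / 0.085 = 2.9412.
k_gold = 2.9412^(1/0.75) ≈ 4.2140

k_gold ≈ 4.214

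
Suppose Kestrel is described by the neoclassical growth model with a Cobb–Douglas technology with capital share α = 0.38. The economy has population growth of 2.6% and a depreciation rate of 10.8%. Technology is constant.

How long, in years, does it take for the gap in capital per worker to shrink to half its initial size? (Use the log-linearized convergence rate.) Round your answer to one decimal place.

about 8.3 years

Near the steady state the convergence rate is λ = (1 − α)(n + δ).
λ = (1 − 0.38) × 0.134 = 0.62 × 0.134 = 0.08308
Half-life = ln 2 / λ = 0.6931 / 0.08308 ≈ 8.34 years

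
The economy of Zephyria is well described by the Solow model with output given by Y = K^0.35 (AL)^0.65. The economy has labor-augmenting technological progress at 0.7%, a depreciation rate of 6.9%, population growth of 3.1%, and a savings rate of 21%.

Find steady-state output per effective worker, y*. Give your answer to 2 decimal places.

Steady state requires s·f(k) = (n + g + δ)·k, i.e. s·k^α = (n + g + δ)·k.
Dividing both sides by k: k^(1−α) = s / (n + g + δ).
k^0.65 = 0.21 / (0.031 + 0.007 + 0.069) = 0.21 / 0.107 = 1.9626
k* = 1.9626^(1/0.65) ≈ 2.8217
y* = (k*)^α = 2.8217^0.35 ≈ 1.4377

y* ≈ 1.44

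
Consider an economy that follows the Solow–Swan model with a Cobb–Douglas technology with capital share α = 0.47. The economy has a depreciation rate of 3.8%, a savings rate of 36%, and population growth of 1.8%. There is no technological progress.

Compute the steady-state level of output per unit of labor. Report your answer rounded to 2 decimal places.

y* = 5.21

Steady state requires s·f(k) = (n + δ)·k, i.e. s·k^α = (n + δ)·k.
Dividing both sides by k: k^(1−α) = s / (n + δ).
k^0.53 = 0.36 / (0.018 + 0.038) = 0.36 / 0.056 = 6.4286
k* = 6.4286^(1/0.53) ≈ 33.4771
y* = (k*)^α = 33.4771^0.47 ≈ 5.2075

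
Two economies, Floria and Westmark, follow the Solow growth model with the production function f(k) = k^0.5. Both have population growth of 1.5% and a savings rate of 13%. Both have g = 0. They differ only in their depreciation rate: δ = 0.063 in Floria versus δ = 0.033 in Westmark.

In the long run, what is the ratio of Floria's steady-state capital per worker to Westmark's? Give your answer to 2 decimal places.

Steady-state k* = [s/(n + δ)]^(1/(1−α)), so the ratio is [ (s_F/(n + δ)_F) / (s_W/(n + δ)_W) ]^2.
s_F/(n + δ)_F = 0.13/0.078 = 1.6667; s_W/(n + δ)_W = 0.13/0.048 = 2.7083.
Ratio = (1.6667/2.7083)^2 = 0.6154^2 ≈ 0.3787

k*_F / k*_W ≈ 0.38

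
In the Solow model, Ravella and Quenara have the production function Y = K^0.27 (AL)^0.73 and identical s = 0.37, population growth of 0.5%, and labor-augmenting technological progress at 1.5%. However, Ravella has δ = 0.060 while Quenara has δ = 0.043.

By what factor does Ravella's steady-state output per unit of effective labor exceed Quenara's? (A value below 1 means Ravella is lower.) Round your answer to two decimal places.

Steady-state y* = [s/(n + g + δ)]^(α/(1−α)), so the ratio is [ (s_R/(n + g + δ)_R) / (s_Q/(n + g + δ)_Q) ]^0.3699.
s_R/(n + g + δ)_R = 0.37/0.080 = 4.6250; s_Q/(n + g + δ)_Q = 0.37/0.063 = 5.8730.
Ratio = (4.6250/5.8730)^0.3699 = 0.7875^0.3699 ≈ 0.9154

ratio ≈ 0.92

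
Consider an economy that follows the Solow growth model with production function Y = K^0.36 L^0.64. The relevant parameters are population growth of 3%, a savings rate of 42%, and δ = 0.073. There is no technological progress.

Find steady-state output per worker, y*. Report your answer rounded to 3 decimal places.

At the steady state, Δk = 0, so s·k^α = (n + δ)·k.
Rearranging, k^(1−α) = s / (n + δ).
k^0.64 = 0.42 / (0.030 + 0.073) = 0.42 / 0.103 = 4.0777
k* = 4.0777^(1/0.64) ≈ 8.9903
y* = (k*)^α = 8.9903^0.36 ≈ 2.2047

y* ≈ 2.205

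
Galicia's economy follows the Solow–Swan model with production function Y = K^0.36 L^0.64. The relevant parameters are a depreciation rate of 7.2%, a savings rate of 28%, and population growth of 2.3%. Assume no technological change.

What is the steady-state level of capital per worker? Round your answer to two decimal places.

k* ≈ 5.41

In steady state, investment equals break-even investment: s·k^α = (n + δ)·k.
Dividing both sides by k: k^(1−α) = s / (n + δ).
k^0.64 = 0.28 / (0.023 + 0.072) = 0.28 / 0.095 = 2.9474
k* = 2.9474^(1/0.64) ≈ 5.4138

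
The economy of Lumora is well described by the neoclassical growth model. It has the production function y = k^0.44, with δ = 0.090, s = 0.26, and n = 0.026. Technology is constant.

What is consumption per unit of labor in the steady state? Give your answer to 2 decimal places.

c* ≈ 1.40

Steady state requires s·f(k) = (n + δ)·k, i.e. s·k^α = (n + δ)·k.
Dividing both sides by k: k^(1−α) = s / (n + δ).
k^0.56 = 0.26 / (0.026 + 0.090) = 0.26 / 0.116 = 2.2414
k* = 2.2414^(1/0.56) ≈ 4.2260
y* = (k*)^α = 4.2260^0.44 ≈ 1.8854
c* = (1 − s)·y* = (1 − 0.26) × 1.8854 ≈ 1.3952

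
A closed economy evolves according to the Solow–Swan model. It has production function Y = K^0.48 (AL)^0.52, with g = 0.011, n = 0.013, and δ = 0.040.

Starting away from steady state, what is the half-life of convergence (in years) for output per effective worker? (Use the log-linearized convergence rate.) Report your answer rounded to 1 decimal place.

Near the steady state the convergence rate is λ = (1 − α)(n + g + δ).
λ = (1 − 0.48) × 0.064 = 0.52 × 0.064 = 0.03328
Half-life = ln 2 / λ = 0.6931 / 0.03328 ≈ 20.83 years

about 20.8 years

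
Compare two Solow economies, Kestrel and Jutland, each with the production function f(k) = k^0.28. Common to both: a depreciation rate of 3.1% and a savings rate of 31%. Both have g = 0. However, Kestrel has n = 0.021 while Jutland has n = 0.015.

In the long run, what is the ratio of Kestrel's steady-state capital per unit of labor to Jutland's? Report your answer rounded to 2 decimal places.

k*_K / k*_J ≈ 0.84

Steady-state k* = [s/(n + δ)]^(1/(1−α)), so the ratio is [ (s_K/(n + δ)_K) / (s_J/(n + δ)_J) ]^1.3889.
s_K/(n + δ)_K = 0.31/0.052 = 5.9615; s_J/(n + δ)_J = 0.31/0.046 = 6.7391.
Ratio = (5.9615/6.7391)^1.3889 = 0.8846^1.3889 ≈ 0.8434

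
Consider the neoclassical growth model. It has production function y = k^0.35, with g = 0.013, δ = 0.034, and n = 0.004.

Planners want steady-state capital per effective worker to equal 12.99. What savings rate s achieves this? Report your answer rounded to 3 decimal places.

s ≈ 0.270

Steady state requires s·f(k) = (n + g + δ)·k, i.e. s·k^α = (n + g + δ)·k.
So s / (n + g + δ) = (k*)^(1−α) = 12.99^0.65 = 5.2948.
Therefore s = 5.2948 × (n + g + δ) = 5.2948 × 0.051 = 0.2700.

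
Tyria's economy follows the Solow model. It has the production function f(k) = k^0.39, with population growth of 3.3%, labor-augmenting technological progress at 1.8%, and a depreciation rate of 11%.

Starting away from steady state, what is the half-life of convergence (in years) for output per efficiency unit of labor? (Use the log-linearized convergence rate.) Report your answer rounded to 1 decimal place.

about 7.1 years

Near the steady state the convergence rate is λ = (1 − α)(n + g + δ).
λ = (1 − 0.39) × 0.161 = 0.61 × 0.161 = 0.09821
Half-life = ln 2 / λ = 0.6931 / 0.09821 ≈ 7.06 years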